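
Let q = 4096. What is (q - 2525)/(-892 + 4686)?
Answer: 1571/3794 ≈ 0.41407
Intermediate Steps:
(q - 2525)/(-892 + 4686) = (4096 - 2525)/(-892 + 4686) = 1571/3794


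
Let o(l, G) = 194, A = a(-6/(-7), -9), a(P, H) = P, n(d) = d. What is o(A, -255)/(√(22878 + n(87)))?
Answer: 194*√22965/22965 ≈ 1.2802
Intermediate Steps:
A = 6/7 (A = -6/(-7) = -6*(-⅐) = 6/7 ≈ 0.85714)
o(A, -255)/(√(22878 + n(87))) = 194/(√(22878 + 87)) = 194/(√22965) = 194*(√22965/22965) = 194*√22965/22965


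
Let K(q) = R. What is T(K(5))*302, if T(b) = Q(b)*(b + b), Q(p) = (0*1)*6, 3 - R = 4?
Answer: 0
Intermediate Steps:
R = -1 (R = 3 - 1*4 = 3 - 4 = -1)
K(q) = -1
Q(p) = 0 (Q(p) = 0*6 = 0)
T(b) = 0 (T(b) = 0*(b + b) = 0*(2*b) = 0)
T(K(5))*302 = 0*302 = 0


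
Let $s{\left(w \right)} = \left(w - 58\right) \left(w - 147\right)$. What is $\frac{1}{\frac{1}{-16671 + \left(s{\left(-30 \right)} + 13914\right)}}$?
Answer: $12819$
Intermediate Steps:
$s{\left(w \right)} = \left(-147 + w\right) \left(-58 + w\right)$ ($s{\left(w \right)} = \left(-58 + w\right) \left(-147 + w\right) = \left(-147 + w\right) \left(-58 + w\right)$)
$\frac{1}{\frac{1}{-16671 + \left(s{\left(-30 \right)} + 13914\right)}} = \frac{1}{\frac{1}{-16671 + \left(\left(8526 + \left(-30\right)^{2} - -6150\right) + 13914\right)}} = \frac{1}{\frac{1}{-16671 + \left(\left(8526 + 900 + 6150\right) + 13914\right)}} = \frac{1}{\frac{1}{-16671 + \left(15576 + 13914\right)}} = \frac{1}{\frac{1}{-16671 + 29490}} = \frac{1}{\frac{1}{12819}} = 12819$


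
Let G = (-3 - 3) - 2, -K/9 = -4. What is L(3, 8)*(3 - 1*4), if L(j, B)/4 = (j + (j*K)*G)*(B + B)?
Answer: 55104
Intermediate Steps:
K = 36 (K = -9*(-4) = 36)
G = -8 (G = -6 - 2 = -8)
L(j, B) = -2296*B*j (L(j, B) = 4*((j + (j*36)*(-8))*(B + B)) = 4*((j + (36*j)*(-8))*(2*B)) = 4*((j - 288*j)*(2*B)) = 4*((-287*j)*(2*B)) = 4*(-574*B*j) = -2296*B*j)
L(3, 8)*(3 - 1*4) = (-2296*8*3)*(3 - 1*4) = -55104*(3 - 4) = -55104*(-1) = 55104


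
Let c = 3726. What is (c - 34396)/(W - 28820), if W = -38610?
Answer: 3067/6743 ≈ 0.45484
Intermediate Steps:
(c - 34396)/(W - 28820) = (3726 - 34396)/(-38610 - 28820) = -30670/(-67430) = -30670*(-1/67430) = 3067/6743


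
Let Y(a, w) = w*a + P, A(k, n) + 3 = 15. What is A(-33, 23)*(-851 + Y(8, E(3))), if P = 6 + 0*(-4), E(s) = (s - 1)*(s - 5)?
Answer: -10524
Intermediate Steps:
A(k, n) = 12 (A(k, n) = -3 + 15 = 12)
E(s) = (-1 + s)*(-5 + s)
P = 6 (P = 6 + 0 = 6)
Y(a, w) = 6 + a*w (Y(a, w) = w*a + 6 = a*w + 6 = 6 + a*w)
A(-33, 23)*(-851 + Y(8, E(3))) = 12*(-851 + (6 + 8*(5 + 3² - 6*3))) = 12*(-851 + (6 + 8*(5 + 9 - 18))) = 12*(-851 + (6 + 8*(-4))) = 12*(-851 + (6 - 32)) = 12*(-851 - 26) = 12*(-877) = -10524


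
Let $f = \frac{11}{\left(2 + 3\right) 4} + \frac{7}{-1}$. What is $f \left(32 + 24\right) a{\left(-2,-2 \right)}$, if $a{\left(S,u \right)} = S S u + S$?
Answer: $3612$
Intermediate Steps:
$a{\left(S,u \right)} = S + u S^{2}$ ($a{\left(S,u \right)} = S^{2} u + S = u S^{2} + S = S + u S^{2}$)
$f = - \frac{129}{20}$ ($f = \frac{11}{5 \cdot 4} + 7 \left(-1\right) = \frac{11}{20} - 7 = - \frac{129}{20} \approx -6.45$)
$f \left(32 + 24\right) a{\left(-2,-2 \right)} = - \frac{129 \left(32 + 24\right)}{20} \left(- 2 \left(1 - -4\right)\right) = \left(- \frac{129}{20}\right) 56 \left(- 2 \left(1 + 4\right)\right) = - \frac{1806 \left(\left(-2\right) 5\right)}{5} = \left(- \frac{1806}{5}\right) \left(-10\right) = 3612$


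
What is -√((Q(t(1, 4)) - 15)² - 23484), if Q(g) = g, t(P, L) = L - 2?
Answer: -I*√23315 ≈ -152.69*I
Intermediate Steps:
t(P, L) = -2 + L
-√((Q(t(1, 4)) - 15)² - 23484) = -√(((-2 + 4) - 15)² - 23484) = -√((2 - 15)² - 23484) = -√((-13)² - 23484) = -√(169 - 23484) = -√(-23315) = -I*√23315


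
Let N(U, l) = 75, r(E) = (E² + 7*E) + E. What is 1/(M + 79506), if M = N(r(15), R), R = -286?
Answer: 1/79581 ≈ 1.2566e-5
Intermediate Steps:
r(E) = E² + 8*E
M = 75
1/(M + 79506) = 1/(75 + 79506) = 1/79581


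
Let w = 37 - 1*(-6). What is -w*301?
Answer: -12943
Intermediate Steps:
w = 43 (w = 37 + 6 = 43)
-w*301 = -43*301 = -1*12943 = -12943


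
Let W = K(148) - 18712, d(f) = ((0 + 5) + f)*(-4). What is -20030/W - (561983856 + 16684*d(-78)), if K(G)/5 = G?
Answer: -5093764267809/8986 ≈ -5.6686e+8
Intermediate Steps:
K(G) = 5*G
d(f) = -20 - 4*f (d(f) = (5 + f)*(-4) = -20 - 4*f)
W = -17972 (W = 5*148 - 18712 = 740 - 18712 = -17972)
-20030/W - (561983856 + 16684*d(-78)) = -20030/(-17972) - (561650176 + 5205408) = -20030*(-1/17972) - 16684/(1/((-20 + 312) + 33684)) = 10015/8986 - 16684/(1/(292 + 33684)) = 10015/8986 - 16684/(1/33976) = 10015/8986 - 16684/1/33976 = 10015/8986 - 16684*33976 = 10015/8986 - 566855584 = -5093764267809/8986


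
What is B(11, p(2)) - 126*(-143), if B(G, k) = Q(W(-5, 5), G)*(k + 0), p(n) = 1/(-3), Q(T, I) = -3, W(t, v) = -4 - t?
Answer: 18019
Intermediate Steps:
p(n) = -⅓ (p(n) = 1*(-⅓) = -⅓)
B(G, k) = -3*k (B(G, k) = -3*(k + 0) = -3*k)
B(11, p(2)) - 126*(-143) = -3*(-⅓) - 126*(-143) = 1 + 18018 = 18019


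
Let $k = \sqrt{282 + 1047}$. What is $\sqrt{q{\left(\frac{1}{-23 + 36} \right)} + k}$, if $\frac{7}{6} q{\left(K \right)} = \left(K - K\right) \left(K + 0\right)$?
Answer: $\sqrt[4]{1329} \approx 6.0378$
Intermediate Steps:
$q{\left(K \right)} = 0$ ($q{\left(K \right)} = \frac{6 \left(K - K\right) \left(K + 0\right)}{7} = \frac{6 \cdot 0 K}{7} = \frac{6}{7} \cdot 0 = 0$)
$k = \sqrt{1329} \approx 36.455$
$\sqrt{q{\left(\frac{1}{-23 + 36} \right)} + k} = \sqrt{0 + \sqrt{1329}} = \sqrt{\sqrt{1329}} = \sqrt[4]{1329}$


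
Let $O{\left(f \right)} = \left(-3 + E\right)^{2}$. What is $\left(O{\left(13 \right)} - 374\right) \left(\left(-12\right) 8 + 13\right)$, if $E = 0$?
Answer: $30295$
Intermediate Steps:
$O{\left(f \right)} = 9$ ($O{\left(f \right)} = \left(-3 + 0\right)^{2} = \left(-3\right)^{2} = 9$)
$\left(O{\left(13 \right)} - 374\right) \left(\left(-12\right) 8 + 13\right) = \left(9 - 374\right) \left(\left(-12\right) 8 + 13\right) = - 365 \left(-96 + 13\right) = \left(-365\right) \left(-83\right) = 30295$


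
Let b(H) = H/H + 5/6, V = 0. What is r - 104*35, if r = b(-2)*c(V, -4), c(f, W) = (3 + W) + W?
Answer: -21895/6 ≈ -3649.2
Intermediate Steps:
c(f, W) = 3 + 2*W
b(H) = 11/6 (b(H) = 1 + 5*(⅙) = 1 + ⅚ = 11/6)
r = -55/6 (r = 11*(3 + 2*(-4))/6 = 11*(3 - 8)/6 = (11/6)*(-5) = -55/6 ≈ -9.1667)
r - 104*35 = -55/6 - 104*35 = -55/6 - 3640 = -21895/6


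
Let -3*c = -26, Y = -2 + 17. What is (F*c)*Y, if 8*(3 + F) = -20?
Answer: -715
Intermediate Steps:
F = -11/2 (F = -3 + (⅛)*(-20) = -3 - 5/2 = -11/2 ≈ -5.5000)
Y = 15
c = 26/3 (c = -⅓*(-26) = 26/3 ≈ 8.6667)
(F*c)*Y = -11/2*26/3*15 = -143/3*15 = -715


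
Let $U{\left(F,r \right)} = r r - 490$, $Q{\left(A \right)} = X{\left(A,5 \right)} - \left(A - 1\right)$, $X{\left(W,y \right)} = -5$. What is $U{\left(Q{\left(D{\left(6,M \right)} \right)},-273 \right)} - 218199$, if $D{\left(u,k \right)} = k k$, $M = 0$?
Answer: $-144160$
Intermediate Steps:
$D{\left(u,k \right)} = k^{2}$
$Q{\left(A \right)} = -4 - A$ ($Q{\left(A \right)} = -5 - \left(A - 1\right) = -5 - \left(-1 + A\right) = -4 - A$)
$U{\left(F,r \right)} = -490 + r^{2}$ ($U{\left(F,r \right)} = r^{2} - 490 = -490 + r^{2}$)
$U{\left(Q{\left(D{\left(6,M \right)} \right)},-273 \right)} - 218199 = \left(-490 + \left(-273\right)^{2}\right) - 218199 = \left(-490 + 74529\right) - 218199 = 74039 - 218199 = -144160$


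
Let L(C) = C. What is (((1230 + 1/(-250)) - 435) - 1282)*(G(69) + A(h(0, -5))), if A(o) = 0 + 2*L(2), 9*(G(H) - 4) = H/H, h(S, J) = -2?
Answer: -8887823/2250 ≈ -3950.1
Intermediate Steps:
G(H) = 37/9 (G(H) = 4 + (H/H)/9 = 4 + (1/9)*1 = 4 + 1/9 = 37/9)
A(o) = 4 (A(o) = 0 + 2*2 = 0 + 4 = 4)
(((1230 + 1/(-250)) - 435) - 1282)*(G(69) + A(h(0, -5))) = (((1230 + 1/(-250)) - 435) - 1282)*(37/9 + 4) = (((1230 - 1/250) - 435) - 1282)*(73/9) = ((307499/250 - 435) - 1282)*(73/9) = (198749/250 - 1282)*(73/9) = -121751/250*73/9 = -8887823/2250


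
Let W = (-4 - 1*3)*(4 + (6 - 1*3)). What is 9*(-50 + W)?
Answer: -891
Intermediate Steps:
W = -49 (W = (-4 - 3)*(4 + (6 - 3)) = -7*(4 + 3) = -7*7 = -49)
9*(-50 + W) = 9*(-50 - 49) = 9*(-99) = -891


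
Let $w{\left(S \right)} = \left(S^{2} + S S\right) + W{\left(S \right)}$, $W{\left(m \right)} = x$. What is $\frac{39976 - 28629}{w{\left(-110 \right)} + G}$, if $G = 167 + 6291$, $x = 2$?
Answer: $\frac{1621}{4380} \approx 0.37009$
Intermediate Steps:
$W{\left(m \right)} = 2$
$G = 6458$
$w{\left(S \right)} = 2 + 2 S^{2}$ ($w{\left(S \right)} = \left(S^{2} + S S\right) + 2 = \left(S^{2} + S^{2}\right) + 2 = 2 S^{2} + 2 = 2 + 2 S^{2}$)
$\frac{39976 - 28629}{w{\left(-110 \right)} + G} = \frac{39976 - 28629}{\left(2 + 2 \left(-110\right)^{2}\right) + 6458} = \frac{11347}{\left(2 + 2 \cdot 12100\right) + 6458} = \frac{11347}{\left(2 + 24200\right) + 6458} = \frac{11347}{24202 + 6458} = \frac{11347}{30660} = 11347 \cdot \frac{1}{30660} = \frac{1621}{4380}$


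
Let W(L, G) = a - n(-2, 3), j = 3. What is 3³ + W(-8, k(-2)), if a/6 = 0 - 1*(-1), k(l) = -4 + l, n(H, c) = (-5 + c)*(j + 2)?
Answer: 43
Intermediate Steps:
n(H, c) = -25 + 5*c (n(H, c) = (-5 + c)*(3 + 2) = (-5 + c)*5 = -25 + 5*c)
a = 6 (a = 6*(0 - 1*(-1)) = 6*(0 + 1) = 6*1 = 6)
W(L, G) = 16 (W(L, G) = 6 - (-25 + 5*3) = 6 - (-25 + 15) = 6 - 1*(-10) = 6 + 10 = 16)
3³ + W(-8, k(-2)) = 3³ + 16 = 27 + 16 = 43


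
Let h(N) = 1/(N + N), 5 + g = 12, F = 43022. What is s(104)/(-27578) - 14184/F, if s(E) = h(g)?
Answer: -391169425/1186460716 ≈ -0.32969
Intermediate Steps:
g = 7 (g = -5 + 12 = 7)
h(N) = 1/(2*N)
s(E) = 1/14 (s(E) = (½)/7 = (½)*(⅐) = 1/14)
s(104)/(-27578) - 14184/F = (1/14)/(-27578) - 14184/43022 = (1/14)*(-1/27578) - 14184*1/43022 = -1/386092 - 7092/21511 = -391169425/1186460716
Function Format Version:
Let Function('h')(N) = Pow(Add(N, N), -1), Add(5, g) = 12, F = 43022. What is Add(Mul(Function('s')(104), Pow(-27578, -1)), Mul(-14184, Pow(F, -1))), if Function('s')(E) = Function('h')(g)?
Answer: Rational(-391169425, 1186460716) ≈ -0.32969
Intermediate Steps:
g = 7 (g = Add(-5, 12) = 7)
Function('h')(N) = Mul(Rational(1, 2), Pow(N, -1)) (Function('h')(N) = Pow(Mul(2, N), -1) = Mul(Rational(1, 2), Pow(N, -1)))
Function('s')(E) = Rational(1, 14) (Function('s')(E) = Mul(Rational(1, 2), Pow(7, -1)) = Mul(Rational(1, 2), Rational(1, 7)) = Rational(1, 14))
Add(Mul(Function('s')(104), Pow(-27578, -1)), Mul(-14184, Pow(F, -1))) = Add(Mul(Rational(1, 14), Pow(-27578, -1)), Mul(-14184, Pow(43022, -1))) = Add(Mul(Rational(1, 14), Rational(-1, 27578)), Mul(-14184, Rational(1, 43022))) = Add(Rational(-1, 386092), Rational(-7092, 21511)) = Rational(-391169425, 1186460716)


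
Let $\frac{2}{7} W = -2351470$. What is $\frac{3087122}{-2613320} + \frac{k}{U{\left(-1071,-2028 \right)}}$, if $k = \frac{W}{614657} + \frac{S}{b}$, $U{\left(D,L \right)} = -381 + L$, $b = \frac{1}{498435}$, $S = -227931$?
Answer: $\frac{8294966933609039304037}{175889349720780} \approx 4.716 \cdot 10^{7}$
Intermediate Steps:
$W = -8230145$ ($W = \frac{7}{2} \left(-2351470\right) = -8230145$)
$b = \frac{1}{498435} \approx 2.0063 \cdot 10^{-6}$
$k = - \frac{69830436804726290}{614657}$ ($k = - \frac{8230145}{614657} - 227931 \frac{1}{\frac{1}{498435}} = \left(-8230145\right) \frac{1}{614657} - 113608787985 = - \frac{8230145}{614657} - 113608787985 = - \frac{69830436804726290}{614657} \approx -1.1361 \cdot 10^{11}$)
$\frac{3087122}{-2613320} + \frac{k}{U{\left(-1071,-2028 \right)}} = \frac{3087122}{-2613320} - \frac{69830436804726290}{614657 \left(-381 - 2028\right)} = 3087122 \left(- \frac{1}{2613320}\right) - \frac{69830436804726290}{614657 \left(-2409\right)} = - \frac{1543561}{1306660} - - \frac{6348221527702390}{134609883} = - \frac{1543561}{1306660} + \frac{6348221527702390}{134609883} = \frac{8294966933609039304037}{175889349720780}$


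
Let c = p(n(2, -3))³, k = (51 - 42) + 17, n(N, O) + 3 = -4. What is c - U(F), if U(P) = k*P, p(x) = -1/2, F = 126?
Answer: -26209/8 ≈ -3276.1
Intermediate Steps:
n(N, O) = -7 (n(N, O) = -3 - 4 = -7)
k = 26 (k = 9 + 17 = 26)
p(x) = -½ (p(x) = -1*½ = -½)
c = -⅛ (c = (-½)³ = -⅛ ≈ -0.12500)
U(P) = 26*P
c - U(F) = -⅛ - 26*126 = -⅛ - 1*3276 = -⅛ - 3276 = -26209/8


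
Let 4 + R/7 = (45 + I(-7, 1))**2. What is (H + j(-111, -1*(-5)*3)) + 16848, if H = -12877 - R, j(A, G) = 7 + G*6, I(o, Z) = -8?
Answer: -5487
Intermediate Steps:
j(A, G) = 7 + 6*G
R = 9555 (R = -28 + 7*(45 - 8)**2 = -28 + 7*37**2 = -28 + 7*1369 = -28 + 9583 = 9555)
H = -22432 (H = -12877 - 1*9555 = -12877 - 9555 = -22432)
(H + j(-111, -1*(-5)*3)) + 16848 = (-22432 + (7 + 6*(-1*(-5)*3))) + 16848 = (-22432 + (7 + 6*(5*3))) + 16848 = (-22432 + (7 + 6*15)) + 16848 = (-22432 + (7 + 90)) + 16848 = (-22432 + 97) + 16848 = -22335 + 16848 = -5487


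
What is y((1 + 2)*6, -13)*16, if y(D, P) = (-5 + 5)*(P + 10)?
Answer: 0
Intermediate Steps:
y(D, P) = 0 (y(D, P) = 0*(10 + P) = 0)
y((1 + 2)*6, -13)*16 = 0*16 = 0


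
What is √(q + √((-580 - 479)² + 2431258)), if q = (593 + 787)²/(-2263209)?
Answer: √(-478895024400 + 569123886409*√3552739)/754403 ≈ 43.405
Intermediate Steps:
q = -634800/754403 (q = 1380²*(-1/2263209) = 1904400*(-1/2263209) = -634800/754403 ≈ -0.84146)
√(q + √((-580 - 479)² + 2431258)) = √(-634800/754403 + √((-580 - 479)² + 2431258)) = √(-634800/754403 + √((-1059)² + 2431258)) = √(-634800/754403 + √(1121481 + 2431258)) = √(-634800/754403 + √3552739)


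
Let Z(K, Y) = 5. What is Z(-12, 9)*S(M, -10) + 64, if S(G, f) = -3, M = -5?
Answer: 49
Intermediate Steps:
Z(-12, 9)*S(M, -10) + 64 = 5*(-3) + 64 = -15 + 64 = 49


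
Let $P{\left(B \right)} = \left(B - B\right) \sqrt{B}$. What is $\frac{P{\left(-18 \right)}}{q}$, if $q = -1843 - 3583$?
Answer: $0$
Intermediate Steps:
$P{\left(B \right)} = 0$ ($P{\left(B \right)} = 0 \sqrt{B} = 0$)
$q = -5426$
$\frac{P{\left(-18 \right)}}{q} = \frac{0}{-5426} = 0 \left(- \frac{1}{5426}\right) = 0$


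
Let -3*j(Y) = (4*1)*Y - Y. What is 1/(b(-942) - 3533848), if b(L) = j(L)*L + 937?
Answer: -1/4420275 ≈ -2.2623e-7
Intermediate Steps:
j(Y) = -Y (j(Y) = -((4*1)*Y - Y)/3 = -(4*Y - Y)/3 = -Y)
b(L) = 937 - L² (b(L) = (-L)*L + 937 = -L² + 937 = 937 - L²)
1/(b(-942) - 3533848) = 1/((937 - 1*(-942)²) - 3533848) = 1/((937 - 1*887364) - 3533848) = 1/((937 - 887364) - 3533848) = 1/(-886427 - 3533848) = 1/(-4420275) = -1/4420275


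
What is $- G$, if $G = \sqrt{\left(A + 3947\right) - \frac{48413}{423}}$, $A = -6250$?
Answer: $- \frac{i \sqrt{48061354}}{141} \approx - 49.168 i$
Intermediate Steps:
$G = \frac{i \sqrt{48061354}}{141}$ ($G = \sqrt{\left(-6250 + 3947\right) - \frac{48413}{423}} = \sqrt{-2303 - \frac{48413}{423}} = \sqrt{- \frac{1022582}{423}} = \frac{i \sqrt{48061354}}{141} \approx 49.168 i$)
$- G = - \frac{i \sqrt{48061354}}{141}$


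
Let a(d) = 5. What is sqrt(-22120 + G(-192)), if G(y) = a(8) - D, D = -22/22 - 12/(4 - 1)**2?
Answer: I*sqrt(199014)/3 ≈ 148.7*I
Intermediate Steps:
D = -7/3 (D = -22*1/22 - 12/(3**2) = -1 - 12/9 = -1 - 12*1/9 = -1 - 4/3 = -7/3 ≈ -2.3333)
G(y) = 22/3 (G(y) = 5 - 1*(-7/3) = 5 + 7/3 = 22/3)
sqrt(-22120 + G(-192)) = sqrt(-22120 + 22/3) = sqrt(-66338/3) = I*sqrt(199014)/3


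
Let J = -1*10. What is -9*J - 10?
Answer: 80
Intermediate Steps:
J = -10
-9*J - 10 = -9*(-10) - 10 = 90 - 10 = 80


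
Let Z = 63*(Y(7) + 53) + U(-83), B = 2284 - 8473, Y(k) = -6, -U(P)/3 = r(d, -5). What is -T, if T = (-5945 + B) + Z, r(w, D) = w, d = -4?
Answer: 9161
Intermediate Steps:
U(P) = 12 (U(P) = -3*(-4) = 12)
B = -6189
Z = 2973 (Z = 63*(-6 + 53) + 12 = 63*47 + 12 = 2961 + 12 = 2973)
T = -9161 (T = (-5945 - 6189) + 2973 = -12134 + 2973 = -9161)
-T = -1*(-9161) = 9161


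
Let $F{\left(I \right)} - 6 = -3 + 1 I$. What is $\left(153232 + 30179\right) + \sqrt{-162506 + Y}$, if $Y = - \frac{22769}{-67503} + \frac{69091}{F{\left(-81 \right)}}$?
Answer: $183411 + \frac{i \sqrt{55921607657002230}}{585026} \approx 1.8341 \cdot 10^{5} + 404.22 i$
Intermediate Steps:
$F{\left(I \right)} = 3 + I$ ($F{\left(I \right)} = 6 + \left(-3 + 1 I\right) = 6 + \left(-3 + I\right) = 3 + I$)
$Y = - \frac{518008199}{585026}$ ($Y = - \frac{22769}{-67503} + \frac{69091}{3 - 81} = \left(-22769\right) \left(- \frac{1}{67503}\right) + \frac{69091}{-78} = \frac{22769}{67503} + 69091 \left(- \frac{1}{78}\right) = \frac{22769}{67503} - \frac{69091}{78} = - \frac{518008199}{585026} \approx -885.44$)
$\left(153232 + 30179\right) + \sqrt{-162506 + Y} = \left(153232 + 30179\right) + \sqrt{-162506 - \frac{518008199}{585026}} = 183411 + \sqrt{- \frac{95588243355}{585026}} = 183411 + \frac{i \sqrt{55921607657002230}}{585026}$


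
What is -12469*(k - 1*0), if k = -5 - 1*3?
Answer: 99752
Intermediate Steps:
k = -8 (k = -5 - 3 = -8)
-12469*(k - 1*0) = -12469*(-8 - 1*0) = -12469*(-8 + 0) = -12469*(-8) = 99752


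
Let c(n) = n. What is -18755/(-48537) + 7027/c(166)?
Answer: 344182829/8057142 ≈ 42.718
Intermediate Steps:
-18755/(-48537) + 7027/c(166) = -18755/(-48537) + 7027/166 = -18755*(-1/48537) + 7027*(1/166) = 18755/48537 + 7027/166 = 344182829/8057142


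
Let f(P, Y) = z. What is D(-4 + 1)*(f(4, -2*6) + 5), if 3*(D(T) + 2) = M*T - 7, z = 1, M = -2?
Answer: -14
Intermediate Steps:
f(P, Y) = 1
D(T) = -13/3 - 2*T/3 (D(T) = -2 + (-2*T - 7)/3 = -2 + (-7 - 2*T)/3 = -2 + (-7/3 - 2*T/3) = -13/3 - 2*T/3)
D(-4 + 1)*(f(4, -2*6) + 5) = (-13/3 - 2*(-4 + 1)/3)*(1 + 5) = (-13/3 - 2/3*(-3))*6 = (-13/3 + 2)*6 = -7/3*6 = -14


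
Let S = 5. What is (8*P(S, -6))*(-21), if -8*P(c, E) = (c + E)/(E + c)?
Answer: 21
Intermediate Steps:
P(c, E) = -⅛ (P(c, E) = -(c + E)/(8*(E + c)) = -(E + c)/(8*(E + c)) = -⅛*1 = -⅛)
(8*P(S, -6))*(-21) = (8*(-⅛))*(-21) = -1*(-21) = 21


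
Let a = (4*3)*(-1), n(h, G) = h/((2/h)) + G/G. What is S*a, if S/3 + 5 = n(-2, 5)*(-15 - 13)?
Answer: 3204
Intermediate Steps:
n(h, G) = 1 + h²/2 (n(h, G) = h*(h/2) + 1 = h²/2 + 1 = 1 + h²/2)
S = -267 (S = -15 + 3*((1 + (½)*(-2)²)*(-15 - 13)) = -15 + 3*((1 + (½)*4)*(-28)) = -15 + 3*((1 + 2)*(-28)) = -15 + 3*(3*(-28)) = -15 + 3*(-84) = -15 - 252 = -267)
a = -12 (a = 12*(-1) = -12)
S*a = -267*(-12) = 3204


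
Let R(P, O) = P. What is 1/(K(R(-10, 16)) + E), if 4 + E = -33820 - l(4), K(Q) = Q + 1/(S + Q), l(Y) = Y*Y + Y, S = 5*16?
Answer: -70/2369779 ≈ -2.9539e-5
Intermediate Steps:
S = 80
l(Y) = Y + Y**2 (l(Y) = Y**2 + Y = Y + Y**2)
K(Q) = Q + 1/(80 + Q)
E = -33844 (E = -4 + (-33820 - 4*(1 + 4)) = -4 + (-33820 - 4*5) = -4 + (-33820 - 1*20) = -4 + (-33820 - 20) = -4 - 33840 = -33844)
1/(K(R(-10, 16)) + E) = 1/((1 + (-10)**2 + 80*(-10))/(80 - 10) - 33844) = 1/((1 + 100 - 800)/70 - 33844) = 1/((1/70)*(-699) - 33844) = 1/(-699/70 - 33844) = 1/(-2369779/70) = -70/2369779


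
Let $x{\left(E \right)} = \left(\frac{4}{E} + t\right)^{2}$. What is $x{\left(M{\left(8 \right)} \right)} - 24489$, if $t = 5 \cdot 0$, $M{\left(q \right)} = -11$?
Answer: $- \frac{2963153}{121} \approx -24489.0$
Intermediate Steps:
$t = 0$
$x{\left(E \right)} = \frac{16}{E^{2}}$ ($x{\left(E \right)} = \left(\frac{4}{E} + 0\right)^{2} = \left(\frac{4}{E}\right)^{2} = \frac{16}{E^{2}}$)
$x{\left(M{\left(8 \right)} \right)} - 24489 = \frac{16}{121} - 24489 = - \frac{2963153}{121}$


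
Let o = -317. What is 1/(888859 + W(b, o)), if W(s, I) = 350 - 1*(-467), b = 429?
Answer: 1/889676 ≈ 1.1240e-6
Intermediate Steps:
W(s, I) = 817 (W(s, I) = 350 + 467 = 817)
1/(888859 + W(b, o)) = 1/(888859 + 817) = 1/889676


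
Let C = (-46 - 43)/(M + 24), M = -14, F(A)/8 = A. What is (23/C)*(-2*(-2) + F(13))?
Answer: -24840/89 ≈ -279.10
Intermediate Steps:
F(A) = 8*A
C = -89/10 (C = (-46 - 43)/(-14 + 24) = -89/10 ≈ -8.9000)
(23/C)*(-2*(-2) + F(13)) = (23/(-89/10))*(-2*(-2) + 8*13) = (23*(-10/89))*(4 + 104) = -230/89*108 = -24840/89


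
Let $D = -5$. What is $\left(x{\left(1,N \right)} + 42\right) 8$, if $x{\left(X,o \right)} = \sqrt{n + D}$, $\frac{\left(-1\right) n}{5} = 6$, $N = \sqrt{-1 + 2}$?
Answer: $336 + 8 i \sqrt{35} \approx 336.0 + 47.329 i$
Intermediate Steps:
$N = 1$ ($N = \sqrt{1} = 1$)
$n = -30$ ($n = \left(-5\right) 6 = -30$)
$x{\left(X,o \right)} = i \sqrt{35}$ ($x{\left(X,o \right)} = \sqrt{-30 - 5} = \sqrt{-35} = i \sqrt{35}$)
$\left(x{\left(1,N \right)} + 42\right) 8 = \left(i \sqrt{35} + 42\right) 8 = \left(42 + i \sqrt{35}\right) 8 = 336 + 8 i \sqrt{35}$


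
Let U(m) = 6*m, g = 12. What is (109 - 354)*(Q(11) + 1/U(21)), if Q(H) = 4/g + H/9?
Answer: -6895/18 ≈ -383.06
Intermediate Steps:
Q(H) = ⅓ + H/9 (Q(H) = 4/12 + H/9 = 4*(1/12) + H*(⅑) = ⅓ + H/9)
(109 - 354)*(Q(11) + 1/U(21)) = (109 - 354)*((⅓ + (⅑)*11) + 1/(6*21)) = -245*((⅓ + 11/9) + 1/126) = -245*(14/9 + 1/126) = -245*197/126 = -6895/18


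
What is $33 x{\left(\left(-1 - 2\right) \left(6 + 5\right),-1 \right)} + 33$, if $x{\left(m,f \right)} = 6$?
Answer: $231$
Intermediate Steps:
$33 x{\left(\left(-1 - 2\right) \left(6 + 5\right),-1 \right)} + 33 = 33 \cdot 6 + 33 = 198 + 33 = 231$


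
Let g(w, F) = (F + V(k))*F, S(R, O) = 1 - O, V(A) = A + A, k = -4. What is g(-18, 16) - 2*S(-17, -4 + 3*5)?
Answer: 148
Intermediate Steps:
V(A) = 2*A
g(w, F) = F*(-8 + F) (g(w, F) = (F + 2*(-4))*F = (F - 8)*F = (-8 + F)*F = F*(-8 + F))
g(-18, 16) - 2*S(-17, -4 + 3*5) = 16*(-8 + 16) - 2*(1 - (-4 + 3*5)) = 16*8 - 2*(1 - (-4 + 15)) = 128 - 2*(1 - 1*11) = 128 - 2*(1 - 11) = 128 - 2*(-10) = 128 + 20 = 148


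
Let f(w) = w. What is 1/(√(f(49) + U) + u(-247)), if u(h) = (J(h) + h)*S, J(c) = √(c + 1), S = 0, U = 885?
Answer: √934/934 ≈ 0.032721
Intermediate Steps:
J(c) = √(1 + c)
u(h) = 0 (u(h) = (√(1 + h) + h)*0 = (h + √(1 + h))*0 = 0)
1/(√(f(49) + U) + u(-247)) = 1/(√(49 + 885) + 0) = 1/(√934 + 0) = 1/(√934) = √934/934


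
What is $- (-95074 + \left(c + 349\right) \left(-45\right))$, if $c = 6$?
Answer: $111049$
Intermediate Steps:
$- (-95074 + \left(c + 349\right) \left(-45\right)) = - (-95074 + \left(6 + 349\right) \left(-45\right)) = - (-95074 + 355 \left(-45\right)) = - (-95074 - 15975) = \left(-1\right) \left(-111049\right) = 111049$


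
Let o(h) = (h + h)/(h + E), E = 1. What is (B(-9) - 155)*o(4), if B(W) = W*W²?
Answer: -7072/5 ≈ -1414.4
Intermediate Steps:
B(W) = W³
o(h) = 2*h/(1 + h) (o(h) = (h + h)/(h + 1) = (2*h)/(1 + h) = 2*h/(1 + h))
(B(-9) - 155)*o(4) = ((-9)³ - 155)*(2*4/(1 + 4)) = (-729 - 155)*(2*4/5) = -1768*4/5 = -884*8/5 = -7072/5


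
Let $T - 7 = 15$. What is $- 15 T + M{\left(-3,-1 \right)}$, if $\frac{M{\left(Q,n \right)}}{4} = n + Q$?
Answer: $-346$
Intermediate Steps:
$M{\left(Q,n \right)} = 4 Q + 4 n$ ($M{\left(Q,n \right)} = 4 \left(n + Q\right) = 4 \left(Q + n\right) = 4 Q + 4 n$)
$T = 22$ ($T = 7 + 15 = 22$)
$- 15 T + M{\left(-3,-1 \right)} = \left(-15\right) 22 + \left(4 \left(-3\right) + 4 \left(-1\right)\right) = -330 - 16 = -346$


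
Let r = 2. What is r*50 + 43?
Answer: 143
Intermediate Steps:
r*50 + 43 = 2*50 + 43 = 100 + 43 = 143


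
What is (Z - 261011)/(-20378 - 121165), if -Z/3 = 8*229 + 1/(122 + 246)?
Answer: 98074579/52087824 ≈ 1.8829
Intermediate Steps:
Z = -2022531/368 (Z = -3*(8*229 + 1/(122 + 246)) = -3*(1832 + 1/368) = -3*674177/368 = -2022531/368 ≈ -5496.0)
(Z - 261011)/(-20378 - 121165) = (-2022531/368 - 261011)/(-20378 - 121165) = -98074579/368/(-141543) = -98074579/368*(-1/141543) = 98074579/52087824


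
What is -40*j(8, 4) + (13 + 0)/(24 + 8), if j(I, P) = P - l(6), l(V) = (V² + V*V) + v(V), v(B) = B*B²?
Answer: 363533/32 ≈ 11360.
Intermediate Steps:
v(B) = B³
l(V) = V³ + 2*V² (l(V) = (V² + V*V) + V³ = (V² + V²) + V³ = 2*V² + V³ = V³ + 2*V²)
j(I, P) = -288 + P (j(I, P) = P - 6²*(2 + 6) = P - 36*8 = P - 1*288 = P - 288 = -288 + P)
-40*j(8, 4) + (13 + 0)/(24 + 8) = -40*(-288 + 4) + (13 + 0)/(24 + 8) = -40*(-284) + 13/32 = 11360 + 13*(1/32) = 11360 + 13/32 = 363533/32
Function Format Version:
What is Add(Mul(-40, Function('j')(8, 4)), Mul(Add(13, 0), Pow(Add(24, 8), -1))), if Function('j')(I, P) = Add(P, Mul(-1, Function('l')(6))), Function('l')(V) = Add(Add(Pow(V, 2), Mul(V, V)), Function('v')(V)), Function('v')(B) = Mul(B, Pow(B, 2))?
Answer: Rational(363533, 32) ≈ 11360.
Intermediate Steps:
Function('v')(B) = Pow(B, 3)
Function('l')(V) = Add(Pow(V, 3), Mul(2, Pow(V, 2))) (Function('l')(V) = Add(Add(Pow(V, 2), Mul(V, V)), Pow(V, 3)) = Add(Add(Pow(V, 2), Pow(V, 2)), Pow(V, 3)) = Add(Mul(2, Pow(V, 2)), Pow(V, 3)) = Add(Pow(V, 3), Mul(2, Pow(V, 2))))
Function('j')(I, P) = Add(-288, P) (Function('j')(I, P) = Add(P, Mul(-1, Mul(Pow(6, 2), Add(2, 6)))) = Add(P, Mul(-1, Mul(36, 8))) = Add(P, Mul(-1, 288)) = Add(P, -288) = Add(-288, P))
Add(Mul(-40, Function('j')(8, 4)), Mul(Add(13, 0), Pow(Add(24, 8), -1))) = Add(Mul(-40, Add(-288, 4)), Mul(Add(13, 0), Pow(Add(24, 8), -1))) = Add(Mul(-40, -284), Mul(13, Pow(32, -1))) = Add(11360, Mul(13, Rational(1, 32))) = Add(11360, Rational(13, 32)) = Rational(363533, 32)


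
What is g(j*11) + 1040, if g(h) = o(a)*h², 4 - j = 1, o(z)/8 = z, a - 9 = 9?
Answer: 157856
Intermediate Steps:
a = 18 (a = 9 + 9 = 18)
o(z) = 8*z
j = 3 (j = 4 - 1*1 = 4 - 1 = 3)
g(h) = 144*h² (g(h) = (8*18)*h² = 144*h²)
g(j*11) + 1040 = 144*(3*11)² + 1040 = 144*33² + 1040 = 144*1089 + 1040 = 156816 + 1040 = 157856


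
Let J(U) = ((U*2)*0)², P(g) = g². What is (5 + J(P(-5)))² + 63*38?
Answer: 2419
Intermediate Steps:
J(U) = 0 (J(U) = ((2*U)*0)² = 0² = 0)
(5 + J(P(-5)))² + 63*38 = (5 + 0)² + 63*38 = 5² + 2394 = 25 + 2394 = 2419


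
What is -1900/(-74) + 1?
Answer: 987/37 ≈ 26.676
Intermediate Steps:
-1900/(-74) + 1 = -1900*(-1)/74 + 1 = -95*(-10/37) + 1 = 950/37 + 1 = 987/37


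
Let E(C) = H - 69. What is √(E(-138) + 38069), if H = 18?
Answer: √38018 ≈ 194.98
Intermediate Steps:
E(C) = -51 (E(C) = 18 - 69 = -51)
√(E(-138) + 38069) = √(-51 + 38069) = √38018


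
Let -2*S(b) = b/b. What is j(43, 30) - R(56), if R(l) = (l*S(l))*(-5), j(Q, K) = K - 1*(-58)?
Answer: -52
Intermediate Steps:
j(Q, K) = 58 + K (j(Q, K) = K + 58 = 58 + K)
S(b) = -½ (S(b) = -b/(2*b) = -½*1 = -½)
R(l) = 5*l/2 (R(l) = (l*(-½))*(-5) = -l/2*(-5) = 5*l/2)
j(43, 30) - R(56) = (58 + 30) - 5*56/2 = 88 - 1*140 = 88 - 140 = -52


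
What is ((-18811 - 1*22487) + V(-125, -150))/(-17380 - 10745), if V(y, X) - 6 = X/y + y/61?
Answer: 12594319/8578125 ≈ 1.4682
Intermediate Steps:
V(y, X) = 6 + y/61 + X/y (V(y, X) = 6 + (X/y + y/61) = 6 + (y/61 + X/y) = 6 + y/61 + X/y)
((-18811 - 1*22487) + V(-125, -150))/(-17380 - 10745) = ((-18811 - 1*22487) + (6 + (1/61)*(-125) - 150/(-125)))/(-17380 - 10745) = ((-18811 - 22487) + (6 - 125/61 - 150*(-1/125)))/(-28125) = (-41298 + (6 - 125/61 + 6/5))*(-1/28125) = (-41298 + 1571/305)*(-1/28125) = -12594319/305*(-1/28125) = 12594319/8578125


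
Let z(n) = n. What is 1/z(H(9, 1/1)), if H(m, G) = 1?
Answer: 1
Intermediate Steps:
1/z(H(9, 1/1)) = 1/1 = 1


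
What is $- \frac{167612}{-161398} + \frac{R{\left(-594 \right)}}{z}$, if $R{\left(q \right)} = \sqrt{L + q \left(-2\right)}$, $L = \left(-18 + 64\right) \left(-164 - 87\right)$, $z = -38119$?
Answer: $\frac{83806}{80699} - \frac{i \sqrt{10358}}{38119} \approx 1.0385 - 0.0026699 i$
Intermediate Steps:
$L = -11546$ ($L = 46 \left(-251\right) = -11546$)
$R{\left(q \right)} = \sqrt{-11546 - 2 q}$ ($R{\left(q \right)} = \sqrt{-11546 + q \left(-2\right)} = \sqrt{-11546 - 2 q}$)
$- \frac{167612}{-161398} + \frac{R{\left(-594 \right)}}{z} = - \frac{167612}{-161398} + \frac{\sqrt{-11546 - -1188}}{-38119} = \left(-167612\right) \left(- \frac{1}{161398}\right) + \sqrt{-11546 + 1188} \left(- \frac{1}{38119}\right) = \frac{83806}{80699} + \sqrt{-10358} \left(- \frac{1}{38119}\right) = \frac{83806}{80699} + i \sqrt{10358} \left(- \frac{1}{38119}\right) = \frac{83806}{80699} - \frac{i \sqrt{10358}}{38119}$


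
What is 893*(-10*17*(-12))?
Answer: 1821720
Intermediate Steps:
893*(-10*17*(-12)) = 893*(-170*(-12)) = 893*2040 = 1821720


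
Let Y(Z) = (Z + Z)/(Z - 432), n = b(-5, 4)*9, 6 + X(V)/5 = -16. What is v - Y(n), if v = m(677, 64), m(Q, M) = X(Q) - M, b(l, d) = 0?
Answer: -174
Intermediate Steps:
X(V) = -110 (X(V) = -30 + 5*(-16) = -30 - 80 = -110)
n = 0 (n = 0*9 = 0)
Y(Z) = 2*Z/(-432 + Z) (Y(Z) = (2*Z)/(-432 + Z) = 2*Z/(-432 + Z))
m(Q, M) = -110 - M
v = -174 (v = -110 - 1*64 = -110 - 64 = -174)
v - Y(n) = -174 - 2*0/(-432 + 0) = -174 - 2*0/(-432) = -174 - 2*0*(-1)/432 = -174 - 1*0 = -174 + 0 = -174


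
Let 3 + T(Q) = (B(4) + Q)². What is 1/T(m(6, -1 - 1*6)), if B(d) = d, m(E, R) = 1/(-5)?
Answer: 25/286 ≈ 0.087413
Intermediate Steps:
m(E, R) = -⅕
T(Q) = -3 + (4 + Q)²
1/T(m(6, -1 - 1*6)) = 1/(-3 + (4 - ⅕)²) = 1/(-3 + (19/5)²) = 1/(-3 + 361/25) = 1/(286/25) = 25/286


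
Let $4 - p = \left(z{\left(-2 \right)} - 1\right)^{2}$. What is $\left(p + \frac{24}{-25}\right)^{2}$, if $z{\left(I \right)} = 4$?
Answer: $\frac{22201}{625} \approx 35.522$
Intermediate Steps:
$p = -5$ ($p = 4 - \left(4 - 1\right)^{2} = 4 - 3^{2} = 4 - 9 = -5$)
$\left(p + \frac{24}{-25}\right)^{2} = \left(-5 + \frac{24}{-25}\right)^{2} = \left(-5 + 24 \left(- \frac{1}{25}\right)\right)^{2} = \left(-5 - \frac{24}{25}\right)^{2} = \left(- \frac{149}{25}\right)^{2} = \frac{22201}{625}$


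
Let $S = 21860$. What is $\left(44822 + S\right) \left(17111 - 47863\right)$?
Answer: $-2050604864$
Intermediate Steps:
$\left(44822 + S\right) \left(17111 - 47863\right) = \left(44822 + 21860\right) \left(17111 - 47863\right) = 66682 \left(-30752\right) = -2050604864$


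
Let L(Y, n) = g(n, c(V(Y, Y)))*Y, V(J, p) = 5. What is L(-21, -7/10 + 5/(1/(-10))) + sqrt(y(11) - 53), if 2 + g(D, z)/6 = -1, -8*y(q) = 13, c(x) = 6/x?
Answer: 378 + I*sqrt(874)/4 ≈ 378.0 + 7.3909*I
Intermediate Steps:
y(q) = -13/8 (y(q) = -1/8*13 = -13/8)
g(D, z) = -18 (g(D, z) = -12 + 6*(-1) = -12 - 6 = -18)
L(Y, n) = -18*Y
L(-21, -7/10 + 5/(1/(-10))) + sqrt(y(11) - 53) = -18*(-21) + sqrt(-13/8 - 53) = 378 + sqrt(-437/8) = 378 + I*sqrt(874)/4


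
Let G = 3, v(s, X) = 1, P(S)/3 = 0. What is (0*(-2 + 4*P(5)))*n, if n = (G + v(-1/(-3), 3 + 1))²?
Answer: 0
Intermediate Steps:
P(S) = 0 (P(S) = 3*0 = 0)
n = 16 (n = (3 + 1)² = 4² = 16)
(0*(-2 + 4*P(5)))*n = (0*(-2 + 4*0))*16 = (0*(-2 + 0))*16 = (0*(-2))*16 = 0*16 = 0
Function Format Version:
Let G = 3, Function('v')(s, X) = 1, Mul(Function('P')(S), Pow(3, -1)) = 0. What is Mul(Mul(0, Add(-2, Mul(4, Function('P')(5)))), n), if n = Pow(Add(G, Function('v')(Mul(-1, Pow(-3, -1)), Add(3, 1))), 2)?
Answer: 0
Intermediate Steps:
Function('P')(S) = 0 (Function('P')(S) = Mul(3, 0) = 0)
n = 16 (n = Pow(Add(3, 1), 2) = Pow(4, 2) = 16)
Mul(Mul(0, Add(-2, Mul(4, Function('P')(5)))), n) = Mul(Mul(0, Add(-2, Mul(4, 0))), 16) = Mul(Mul(0, Add(-2, 0)), 16) = Mul(Mul(0, -2), 16) = Mul(0, 16) = 0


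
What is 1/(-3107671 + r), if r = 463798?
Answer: -1/2643873 ≈ -3.7823e-7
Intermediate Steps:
1/(-3107671 + r) = 1/(-3107671 + 463798) = 1/(-2643873) = -1/2643873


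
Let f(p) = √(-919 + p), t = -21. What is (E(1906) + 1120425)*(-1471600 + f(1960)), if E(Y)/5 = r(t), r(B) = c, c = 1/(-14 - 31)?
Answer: -14839355398400/9 + 10083824*√1041/9 ≈ -1.6488e+12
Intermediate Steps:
c = -1/45 (c = 1/(-45) = -1/45 ≈ -0.022222)
r(B) = -1/45
E(Y) = -⅑ (E(Y) = 5*(-1/45) = -⅑)
(E(1906) + 1120425)*(-1471600 + f(1960)) = (-⅑ + 1120425)*(-1471600 + √(-919 + 1960)) = 10083824*(-1471600 + √1041)/9 = -14839355398400/9 + 10083824*√1041/9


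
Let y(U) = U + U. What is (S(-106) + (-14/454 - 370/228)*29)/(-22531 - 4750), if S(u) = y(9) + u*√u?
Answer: 775193/705977718 + 106*I*√106/27281 ≈ 0.001098 + 0.040004*I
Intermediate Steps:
y(U) = 2*U
S(u) = 18 + u^(3/2) (S(u) = 2*9 + u*√u = 18 + u^(3/2))
(S(-106) + (-14/454 - 370/228)*29)/(-22531 - 4750) = ((18 + (-106)^(3/2)) + (-14/454 - 370/228)*29)/(-22531 - 4750) = ((18 - 106*I*√106) + (-14*1/454 - 370*1/228)*29)/(-27281) = ((18 - 106*I*√106) + (-7/227 - 185/114)*29)*(-1/27281) = ((18 - 106*I*√106) - 42793/25878*29)*(-1/27281) = ((18 - 106*I*√106) - 1240997/25878)*(-1/27281) = (-775193/25878 - 106*I*√106)*(-1/27281) = 775193/705977718 + 106*I*√106/27281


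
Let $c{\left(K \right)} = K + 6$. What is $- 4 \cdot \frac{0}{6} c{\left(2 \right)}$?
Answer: $0$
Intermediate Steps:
$c{\left(K \right)} = 6 + K$
$- 4 \cdot \frac{0}{6} c{\left(2 \right)} = - 4 \cdot \frac{0}{6} \left(6 + 2\right) = - 4 \cdot 0 \cdot \frac{1}{6} \cdot 8 = \left(-4\right) 0 \cdot 8 = 0 \cdot 8 = 0$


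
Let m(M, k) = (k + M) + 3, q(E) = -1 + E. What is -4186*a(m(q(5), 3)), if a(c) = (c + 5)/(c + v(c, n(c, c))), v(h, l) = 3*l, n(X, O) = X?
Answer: -6279/4 ≈ -1569.8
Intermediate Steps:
m(M, k) = 3 + M + k (m(M, k) = (M + k) + 3 = 3 + M + k)
a(c) = (5 + c)/(4*c) (a(c) = (c + 5)/(c + 3*c) = (5 + c)/((4*c)) = (5 + c)*(1/(4*c)) = (5 + c)/(4*c))
-4186*a(m(q(5), 3)) = -2093*(5 + (3 + (-1 + 5) + 3))/(2*(3 + (-1 + 5) + 3)) = -2093*(5 + (3 + 4 + 3))/(2*(3 + 4 + 3)) = -2093*(5 + 10)/(2*10) = -2093*15/(2*10) = -4186*3/8 = -6279/4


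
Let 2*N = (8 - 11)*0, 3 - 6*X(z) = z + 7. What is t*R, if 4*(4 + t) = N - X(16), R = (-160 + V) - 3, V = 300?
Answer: -2603/6 ≈ -433.83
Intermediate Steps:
X(z) = -⅔ - z/6 (X(z) = ½ - (z + 7)/6 = ½ - (7 + z)/6 = ½ + (-7/6 - z/6) = -⅔ - z/6)
N = 0 (N = ((8 - 11)*0)/2 = (-3*0)/2 = (½)*0 = 0)
R = 137 (R = (-160 + 300) - 3 = 140 - 3 = 137)
t = -19/6 (t = -4 + (0 - (-⅔ - ⅙*16))/4 = -4 + (0 - (-⅔ - 8/3))/4 = -4 + (0 - 1*(-10/3))/4 = -4 + (0 + 10/3)/4 = -4 + (¼)*(10/3) = -4 + ⅚ = -19/6 ≈ -3.1667)
t*R = -19/6*137 = -2603/6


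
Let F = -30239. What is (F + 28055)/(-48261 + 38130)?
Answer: 728/3377 ≈ 0.21558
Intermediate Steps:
(F + 28055)/(-48261 + 38130) = (-30239 + 28055)/(-48261 + 38130) = -2184/(-10131) = -2184*(-1/10131) = 728/3377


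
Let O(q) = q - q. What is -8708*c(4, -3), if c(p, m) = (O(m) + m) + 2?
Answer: 8708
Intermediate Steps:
O(q) = 0
c(p, m) = 2 + m (c(p, m) = (0 + m) + 2 = m + 2 = 2 + m)
-8708*c(4, -3) = -8708*(2 - 3) = -8708*(-1) = 8708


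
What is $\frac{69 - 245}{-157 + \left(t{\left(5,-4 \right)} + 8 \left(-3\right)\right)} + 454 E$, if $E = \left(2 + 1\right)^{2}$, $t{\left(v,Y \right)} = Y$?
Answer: $\frac{756086}{185} \approx 4087.0$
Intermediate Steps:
$E = 9$ ($E = 3^{2} = 9$)
$\frac{69 - 245}{-157 + \left(t{\left(5,-4 \right)} + 8 \left(-3\right)\right)} + 454 E = \frac{69 - 245}{-157 + \left(-4 + 8 \left(-3\right)\right)} + 454 \cdot 9 = \frac{69 - 245}{-157 - 28} + 4086 = - \frac{176}{-185} + 4086 = \left(-176\right) \left(- \frac{1}{185}\right) + 4086 = \frac{176}{185} + 4086 = \frac{756086}{185}$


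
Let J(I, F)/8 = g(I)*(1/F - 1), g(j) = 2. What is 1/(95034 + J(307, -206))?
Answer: 103/9786846 ≈ 1.0524e-5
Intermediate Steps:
J(I, F) = -16 + 16/F (J(I, F) = 8*(2*(1/F - 1)) = 8*(2*(-1 + 1/F)) = 8*(-2 + 2/F) = -16 + 16/F)
1/(95034 + J(307, -206)) = 1/(95034 + (-16 + 16/(-206))) = 1/(95034 + (-16 + 16*(-1/206))) = 1/(95034 + (-16 - 8/103)) = 1/(95034 - 1656/103) = 1/(9786846/103) = 103/9786846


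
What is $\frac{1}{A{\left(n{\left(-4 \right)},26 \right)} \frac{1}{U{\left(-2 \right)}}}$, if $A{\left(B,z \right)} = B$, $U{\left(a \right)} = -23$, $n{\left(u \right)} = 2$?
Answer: $- \frac{23}{2} \approx -11.5$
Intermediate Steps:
$\frac{1}{A{\left(n{\left(-4 \right)},26 \right)} \frac{1}{U{\left(-2 \right)}}} = \frac{1}{2 \frac{1}{-23}} = \frac{1}{2 \left(- \frac{1}{23}\right)} = \frac{1}{- \frac{2}{23}} = - \frac{23}{2}$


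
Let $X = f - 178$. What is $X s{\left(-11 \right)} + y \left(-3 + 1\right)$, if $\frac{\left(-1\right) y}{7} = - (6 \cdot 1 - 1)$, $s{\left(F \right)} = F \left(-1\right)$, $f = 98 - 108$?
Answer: $-2138$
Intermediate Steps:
$f = -10$ ($f = 98 - 108 = -10$)
$s{\left(F \right)} = - F$
$y = 35$ ($y = - 7 \left(- (6 \cdot 1 - 1)\right) = - 7 \left(- (6 - 1)\right) = - 7 \left(\left(-1\right) 5\right) = \left(-7\right) \left(-5\right) = 35$)
$X = -188$ ($X = -10 - 178 = -188$)
$X s{\left(-11 \right)} + y \left(-3 + 1\right) = - 188 \left(\left(-1\right) \left(-11\right)\right) + 35 \left(-3 + 1\right) = \left(-188\right) 11 + 35 \left(-2\right) = -2068 - 70 = -2138$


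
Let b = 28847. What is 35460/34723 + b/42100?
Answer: 2494520381/1461838300 ≈ 1.7064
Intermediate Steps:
35460/34723 + b/42100 = 35460/34723 + 28847/42100 = 2494520381/1461838300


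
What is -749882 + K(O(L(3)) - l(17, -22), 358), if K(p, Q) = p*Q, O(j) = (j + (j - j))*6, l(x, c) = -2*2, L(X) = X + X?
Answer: -735562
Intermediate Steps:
L(X) = 2*X
l(x, c) = -4
O(j) = 6*j (O(j) = (j + 0)*6 = j*6 = 6*j)
K(p, Q) = Q*p
-749882 + K(O(L(3)) - l(17, -22), 358) = -749882 + 358*(6*(2*3) - 1*(-4)) = -749882 + 358*(6*6 + 4) = -749882 + 358*(36 + 4) = -749882 + 358*40 = -749882 + 14320 = -735562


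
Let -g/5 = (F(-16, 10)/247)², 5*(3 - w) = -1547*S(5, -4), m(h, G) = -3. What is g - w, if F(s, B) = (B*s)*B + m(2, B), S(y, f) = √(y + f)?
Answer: -159536283/305045 ≈ -522.99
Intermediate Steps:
S(y, f) = √(f + y)
F(s, B) = -3 + s*B² (F(s, B) = (B*s)*B - 3 = s*B² - 3 = -3 + s*B²)
w = 1562/5 (w = 3 - (-1547)*√(-4 + 5)/5 = 3 - (-1547)*√1/5 = 3 - (-1547)/5 = 3 - ⅕*(-1547) = 3 + 1547/5 = 1562/5 ≈ 312.40)
g = -12848045/61009 (g = -5*(-3 - 16*10²)²/61009 = -5*(-3 - 16*100)²/61009 = -5*(-3 - 1600)²/61009 = -5*(-1603*1/247)² = -5*(-1603/247)² = -5*2569609/61009 = -12848045/61009 ≈ -210.59)
g - w = -12848045/61009 - 1*1562/5 = -12848045/61009 - 1562/5 = -159536283/305045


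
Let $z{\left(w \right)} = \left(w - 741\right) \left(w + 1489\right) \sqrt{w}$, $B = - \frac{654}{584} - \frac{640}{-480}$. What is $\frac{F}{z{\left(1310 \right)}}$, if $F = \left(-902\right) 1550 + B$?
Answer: $- \frac{1224735413 \sqrt{1310}}{1827639630360} \approx -0.024254$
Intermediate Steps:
$B = \frac{187}{876}$ ($B = \left(-654\right) \frac{1}{584} - - \frac{4}{3} = - \frac{327}{292} + \frac{4}{3} = \frac{187}{876} \approx 0.21347$)
$z{\left(w \right)} = \sqrt{w} \left(-741 + w\right) \left(1489 + w\right)$ ($z{\left(w \right)} = \left(-741 + w\right) \left(1489 + w\right) \sqrt{w} = \sqrt{w} \left(-741 + w\right) \left(1489 + w\right)$)
$F = - \frac{1224735413}{876}$ ($F = \left(-902\right) 1550 + \frac{187}{876} = -1398100 + \frac{187}{876} = - \frac{1224735413}{876} \approx -1.3981 \cdot 10^{6}$)
$\frac{F}{z{\left(1310 \right)}} = - \frac{1224735413}{876 \sqrt{1310} \left(-1103349 + 1310^{2} + 748 \cdot 1310\right)} = - \frac{1224735413}{876 \sqrt{1310} \left(-1103349 + 1716100 + 979880\right)} = - \frac{1224735413}{876 \sqrt{1310} \cdot 1592631} = - \frac{1224735413}{876 \cdot 1592631 \sqrt{1310}} = - \frac{1224735413 \frac{\sqrt{1310}}{2086346610}}{876} = - \frac{1224735413 \sqrt{1310}}{1827639630360}$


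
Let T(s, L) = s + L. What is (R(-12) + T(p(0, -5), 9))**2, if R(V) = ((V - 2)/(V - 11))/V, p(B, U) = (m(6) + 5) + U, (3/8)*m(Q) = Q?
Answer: 11854249/19044 ≈ 622.47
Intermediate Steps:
m(Q) = 8*Q/3
p(B, U) = 21 + U (p(B, U) = ((8/3)*6 + 5) + U = (16 + 5) + U = 21 + U)
T(s, L) = L + s
R(V) = (-2 + V)/(V*(-11 + V)) (R(V) = ((-2 + V)/(-11 + V))/V = (-2 + V)/(V*(-11 + V)))
(R(-12) + T(p(0, -5), 9))**2 = ((-2 - 12)/((-12)*(-11 - 12)) + (9 + (21 - 5)))**2 = (-1/12*(-14)/(-23) + (9 + 16))**2 = (-1/12*(-1/23)*(-14) + 25)**2 = (-7/138 + 25)**2 = (3443/138)**2 = 11854249/19044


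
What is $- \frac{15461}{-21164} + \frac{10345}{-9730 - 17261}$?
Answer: $\frac{198366271}{571237524} \approx 0.34726$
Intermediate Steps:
$- \frac{15461}{-21164} + \frac{10345}{-9730 - 17261} = \left(-15461\right) \left(- \frac{1}{21164}\right) + \frac{10345}{-26991} = \frac{15461}{21164} + 10345 \left(- \frac{1}{26991}\right) = \frac{15461}{21164} - \frac{10345}{26991} = \frac{198366271}{571237524}$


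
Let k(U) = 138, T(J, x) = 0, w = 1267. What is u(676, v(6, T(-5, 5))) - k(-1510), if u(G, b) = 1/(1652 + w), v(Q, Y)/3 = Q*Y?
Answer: -402821/2919 ≈ -138.00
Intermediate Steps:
v(Q, Y) = 3*Q*Y (v(Q, Y) = 3*(Q*Y) = 3*Q*Y)
u(G, b) = 1/2919 (u(G, b) = 1/(1652 + 1267) = 1/2919)
u(676, v(6, T(-5, 5))) - k(-1510) = 1/2919 - 1*138 = 1/2919 - 138 = -402821/2919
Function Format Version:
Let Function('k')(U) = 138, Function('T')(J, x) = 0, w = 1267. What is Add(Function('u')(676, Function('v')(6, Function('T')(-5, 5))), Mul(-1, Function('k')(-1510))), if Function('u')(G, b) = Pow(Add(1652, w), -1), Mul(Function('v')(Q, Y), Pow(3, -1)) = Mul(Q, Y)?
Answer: Rational(-402821, 2919) ≈ -138.00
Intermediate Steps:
Function('v')(Q, Y) = Mul(3, Q, Y) (Function('v')(Q, Y) = Mul(3, Mul(Q, Y)) = Mul(3, Q, Y))
Function('u')(G, b) = Rational(1, 2919) (Function('u')(G, b) = Pow(Add(1652, 1267), -1) = Pow(2919, -1) = Rational(1, 2919))
Add(Function('u')(676, Function('v')(6, Function('T')(-5, 5))), Mul(-1, Function('k')(-1510))) = Add(Rational(1, 2919), Mul(-1, 138)) = Add(Rational(1, 2919), -138) = Rational(-402821, 2919)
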